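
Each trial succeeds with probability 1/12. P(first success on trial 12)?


Geometric: P(X=12) = (1-p)^(k-1)×p = (11/12)^11×1/12 = 285311670611/8916100448256

P(X=12) = 285311670611/8916100448256 ≈ 3.20%


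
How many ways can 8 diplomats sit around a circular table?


Circular arrangements of 8 distinct objects: fix one position to break rotational symmetry.
(n-1)! = 7! = 5040

5040


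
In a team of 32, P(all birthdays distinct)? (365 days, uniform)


P(all different) = Π(365-i)/365 for i=0..31
= (365/365)×(364/365)×...×(334/365)
= 0.246652

P ≈ 0.2467 ≈ 24.67%


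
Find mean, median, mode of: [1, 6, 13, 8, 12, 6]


Sorted: [1, 6, 6, 8, 12, 13]
Mean = 46/6 = 23/3
Median = 7
Freq: {1: 1, 6: 2, 13: 1, 8: 1, 12: 1}
Mode: [6]

Mean=23/3, Median=7, Mode=6


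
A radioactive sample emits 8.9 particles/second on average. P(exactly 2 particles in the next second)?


Poisson(λ=8.9): P(X=2) = e^(-λ)×λ^k/k!
= e^(-8.9) × 8.9^2 / 2!
≈ 0.0001363889265 × 79.21 / 2 ≈ 0.005402

P(X=2) ≈ 0.005402 ≈ 0.54%


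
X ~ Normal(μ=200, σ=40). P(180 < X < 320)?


z₁=(180-200)/40=-0.5, z₂=(320-200)/40=3.0
P = Φ(3.0) - Φ(-0.5) = 0.998650 - 0.308538 = 0.690112 ≈ 0.6901

P(180 < X < 320) ≈ 0.6901


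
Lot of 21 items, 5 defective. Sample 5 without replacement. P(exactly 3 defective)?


Hypergeometric: C(5,3)×C(16,2)/C(21,5)
= 10×120/20349 = 400/6783

P(X=3) = 400/6783 ≈ 5.90%


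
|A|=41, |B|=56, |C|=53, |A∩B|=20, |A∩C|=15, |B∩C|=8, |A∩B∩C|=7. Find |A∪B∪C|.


|A∪B∪C| = 41+56+53-20-15-8+7 = 114

|A∪B∪C| = 114


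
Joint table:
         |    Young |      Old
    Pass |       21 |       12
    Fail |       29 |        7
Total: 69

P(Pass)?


P(Pass) = (21+12)/69 = 33/69 = 11/23

P(Pass) = 11/23 ≈ 47.83%


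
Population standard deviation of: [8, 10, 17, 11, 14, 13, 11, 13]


Mean = 97/8
  (8-97/8)²=1089/64
  (10-97/8)²=289/64
  (17-97/8)²=1521/64
  (11-97/8)²=81/64
  (14-97/8)²=225/64
  (13-97/8)²=49/64
  (11-97/8)²=81/64
  (13-97/8)²=49/64
Σ(x-μ)² = 423/8
σ² = (423/8)/8 = 423/64

σ = √(423/64) ≈ 2.5709


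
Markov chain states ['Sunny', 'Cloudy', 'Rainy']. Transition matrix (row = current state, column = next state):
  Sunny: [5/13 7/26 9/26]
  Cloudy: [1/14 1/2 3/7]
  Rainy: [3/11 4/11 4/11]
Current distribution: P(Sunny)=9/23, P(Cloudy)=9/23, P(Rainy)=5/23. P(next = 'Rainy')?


P(next=Rainy) = Σᵢ P(now=i)×P(i→Rainy)
= 9/23×9/26 + 9/23×3/7 + 5/23×4/11
= 81/598 + 27/161 + 20/253 = 17599/46046

P = 17599/46046 ≈ 0.3822


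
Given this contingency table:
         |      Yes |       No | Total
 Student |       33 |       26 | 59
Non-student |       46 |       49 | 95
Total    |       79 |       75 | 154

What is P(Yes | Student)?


P(Yes | Student) = 33/(33+26) = 33/59

P(Yes|Student) = 33/59 ≈ 55.93%


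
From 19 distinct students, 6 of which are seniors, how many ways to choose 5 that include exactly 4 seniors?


Choose 4 of the 6 seniors and 1 of the other 13 students:
C(6,4)×C(13,1) = 15×13 = 195

195


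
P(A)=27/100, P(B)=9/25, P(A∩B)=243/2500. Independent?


P(A)×P(B) = 243/2500
P(A∩B) = 243/2500
Equal ✓ → Independent

Yes, independent


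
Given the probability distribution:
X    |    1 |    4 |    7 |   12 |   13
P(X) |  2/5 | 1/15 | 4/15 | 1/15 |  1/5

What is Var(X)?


E[X] = 89/15
E[X²] = 869/15
Var(X) = E[X²] - (E[X])² = 869/15 - 7921/225 = 5114/225

Var(X) = 5114/225 ≈ 22.7289


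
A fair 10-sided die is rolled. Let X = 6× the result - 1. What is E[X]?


E[die] = (1+10)/2 = 11/2
E[X] = 6×11/2 - 1 = 32

E[X] = 32


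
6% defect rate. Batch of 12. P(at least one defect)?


P(all good) = (47/50)^12 = 116191483108948578241/244140625000000000000
P(≥1 defect) = 127949141891051421759/244140625000000000000

P = 127949141891051421759/244140625000000000000 ≈ 52.41%


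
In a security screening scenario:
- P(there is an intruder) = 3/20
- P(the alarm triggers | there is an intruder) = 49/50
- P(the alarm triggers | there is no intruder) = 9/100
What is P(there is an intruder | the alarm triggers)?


Using Bayes' theorem:
P(A|B) = P(B|A)·P(A) / P(B)

P(the alarm triggers) = 49/50 × 3/20 + 9/100 × 17/20
= 147/1000 + 153/2000 = 447/2000

P(there is an intruder|the alarm triggers) = (147/1000) / (447/2000) = 98/149

P(there is an intruder|the alarm triggers) = 98/149 ≈ 65.77%


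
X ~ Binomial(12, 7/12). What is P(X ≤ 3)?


P(X ≤ 3) = Σ P(X=i) for i=0..3
P(X=0) = 244140625/8916100448256
P(X=1) = 341796875/743008370688
P(X=2) = 5263671875/1486016741376
P(X=3) = 36845703125/2229025112064
Sum = 61103515625/2972033482752

P(X ≤ 3) = 61103515625/2972033482752 ≈ 2.06%


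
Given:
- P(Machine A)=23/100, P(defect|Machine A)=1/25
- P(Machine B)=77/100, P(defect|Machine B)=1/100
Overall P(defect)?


P(B) = Σ P(B|Aᵢ)×P(Aᵢ)
  1/25×23/100 = 23/2500
  1/100×77/100 = 77/10000
Sum = 169/10000

P(defect) = 169/10000 ≈ 1.69%


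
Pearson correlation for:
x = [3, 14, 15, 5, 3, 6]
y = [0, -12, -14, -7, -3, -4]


n=6, Σx=46, Σy=-40, Σxy=-446, Σx²=500, Σy²=414
r = (6×(-446) - 46×(-40))/√((6×500 - 46²)(6×414 - (-40)²))
= -836/√(884×884) = -836/√781456 ≈ -836/884.0000 ≈ -0.9457

r ≈ -0.9457


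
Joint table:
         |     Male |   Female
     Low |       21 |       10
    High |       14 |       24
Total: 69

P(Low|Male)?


P(Low|Male) = 21/(21+14) = 21/35 = 3/5

P = 3/5 ≈ 60.00%


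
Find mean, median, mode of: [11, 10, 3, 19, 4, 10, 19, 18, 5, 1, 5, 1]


Sorted: [1, 1, 3, 4, 5, 5, 10, 10, 11, 18, 19, 19]
Mean = 106/12 = 53/6
Median = 15/2
Freq: {11: 1, 10: 2, 3: 1, 19: 2, 4: 1, 18: 1, 5: 2, 1: 2}
Mode: [1, 5, 10, 19]

Mean=53/6, Median=15/2, Mode=[1, 5, 10, 19]


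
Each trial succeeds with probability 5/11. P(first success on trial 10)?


Geometric: P(X=10) = (1-p)^(k-1)×p = (6/11)^9×5/11 = 50388480/25937424601

P(X=10) = 50388480/25937424601 ≈ 0.19%


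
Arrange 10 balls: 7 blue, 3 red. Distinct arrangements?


10!/(7!×3!) = 120

120


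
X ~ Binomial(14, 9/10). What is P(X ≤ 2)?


P(X ≤ 2) = Σ P(X=i) for i=0..2
P(X=0) = 1/100000000000000
P(X=1) = 63/50000000000000
P(X=2) = 7371/100000000000000
Sum = 3749/50000000000000

P(X ≤ 2) = 3749/50000000000000 ≈ 0.00%


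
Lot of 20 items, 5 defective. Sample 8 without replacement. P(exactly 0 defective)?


Hypergeometric: C(5,0)×C(15,8)/C(20,8)
= 1×6435/125970 = 33/646

P(X=0) = 33/646 ≈ 5.11%


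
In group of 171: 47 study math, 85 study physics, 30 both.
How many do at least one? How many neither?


|A∪B| = 47+85-30 = 102
Neither = 171-102 = 69

At least one: 102; Neither: 69


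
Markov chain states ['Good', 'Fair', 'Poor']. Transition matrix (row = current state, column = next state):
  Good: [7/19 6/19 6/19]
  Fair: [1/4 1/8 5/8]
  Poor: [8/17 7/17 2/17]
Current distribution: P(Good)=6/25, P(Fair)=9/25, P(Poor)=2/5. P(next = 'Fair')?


P(next=Fair) = Σᵢ P(now=i)×P(i→Fair)
= 6/25×6/19 + 9/25×1/8 + 2/5×7/17
= 36/475 + 9/200 + 14/85 = 18443/64600

P = 18443/64600 ≈ 0.2855


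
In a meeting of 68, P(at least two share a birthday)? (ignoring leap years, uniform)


P(all different) = Π(365-i)/365 for i=0..67
= 0.001274
P(match) = 1 - 0.001274 = 0.998726

P ≈ 0.9987 ≈ 99.87%


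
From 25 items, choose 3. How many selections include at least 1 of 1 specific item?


Complement: C(25,3) - C(24,3) = 2300 - 2024 = 276

276


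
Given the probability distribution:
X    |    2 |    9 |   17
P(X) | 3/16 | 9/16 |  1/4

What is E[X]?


E[X] = Σ x·P(X=x)
= (2)×(3/16) + (9)×(9/16) + (17)×(1/4)
= 155/16

E[X] = 155/16


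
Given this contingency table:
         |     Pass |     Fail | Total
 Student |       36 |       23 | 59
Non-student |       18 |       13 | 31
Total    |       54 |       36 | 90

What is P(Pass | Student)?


P(Pass | Student) = 36/(36+23) = 36/59

P(Pass|Student) = 36/59 ≈ 61.02%


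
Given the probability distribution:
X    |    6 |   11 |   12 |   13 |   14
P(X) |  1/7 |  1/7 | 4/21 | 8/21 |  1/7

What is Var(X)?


E[X] = 35/3
E[X²] = 2987/21
Var(X) = E[X²] - (E[X])² = 2987/21 - 1225/9 = 386/63

Var(X) = 386/63 ≈ 6.1270


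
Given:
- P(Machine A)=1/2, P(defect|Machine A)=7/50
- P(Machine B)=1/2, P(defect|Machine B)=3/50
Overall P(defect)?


P(B) = Σ P(B|Aᵢ)×P(Aᵢ)
  7/50×1/2 = 7/100
  3/50×1/2 = 3/100
Sum = 1/10

P(defect) = 1/10 ≈ 10.00%


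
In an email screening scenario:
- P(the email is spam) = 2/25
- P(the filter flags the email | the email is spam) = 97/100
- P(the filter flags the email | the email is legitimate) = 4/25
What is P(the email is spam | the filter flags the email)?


Using Bayes' theorem:
P(A|B) = P(B|A)·P(A) / P(B)

P(the filter flags the email) = 97/100 × 2/25 + 4/25 × 23/25
= 97/1250 + 92/625 = 281/1250

P(the email is spam|the filter flags the email) = (97/1250) / (281/1250) = 97/281

P(the email is spam|the filter flags the email) = 97/281 ≈ 34.52%


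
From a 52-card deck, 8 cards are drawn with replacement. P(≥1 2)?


P(not a 2) = 48/52 = 12/13
P(none in 8 draws) = (12/13)^8 = 429981696/815730721
P(≥1 2) = 1 - 429981696/815730721 = 385749025/815730721

P = 385749025/815730721 ≈ 47.29%


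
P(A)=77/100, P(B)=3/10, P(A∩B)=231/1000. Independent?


P(A)×P(B) = 231/1000
P(A∩B) = 231/1000
Equal ✓ → Independent

Yes, independent


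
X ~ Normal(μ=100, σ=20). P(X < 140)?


z = (140-100)/20 = 2.0
P(Z < 2.0) = 0.9772

P(X < 140) ≈ 0.9772


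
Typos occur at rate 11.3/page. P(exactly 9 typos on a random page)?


Poisson(λ=11.3): P(X=9) = e^(-λ)×λ^k/k!
= e^(-11.3) × 11.3^9 / 9!
≈ 1.237292426e-05 × 3004041937.98 / 362880 ≈ 0.102427

P(X=9) ≈ 0.102427 ≈ 10.24%


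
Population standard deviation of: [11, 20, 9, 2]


Mean = 42/4 = 21/2
  (11-21/2)²=1/4
  (20-21/2)²=361/4
  (9-21/2)²=9/4
  (2-21/2)²=289/4
Σ(x-μ)² = 165
σ² = 165/4

σ = √(165/4) ≈ 6.4226


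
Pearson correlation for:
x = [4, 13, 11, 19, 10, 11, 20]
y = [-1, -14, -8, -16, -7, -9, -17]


n=7, Σx=88, Σy=-72, Σxy=-1087, Σx²=1288, Σy²=936
r = (7×(-1087) - 88×(-72))/√((7×1288 - 88²)(7×936 - (-72)²))
= -1273/√(1272×1368) = -1273/√1740096 ≈ -1273/1319.1270 ≈ -0.9650

r ≈ -0.9650


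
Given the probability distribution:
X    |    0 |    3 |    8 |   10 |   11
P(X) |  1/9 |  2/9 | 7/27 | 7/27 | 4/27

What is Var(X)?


E[X] = 188/27
E[X²] = 562/9
Var(X) = E[X²] - (E[X])² = 562/9 - 35344/729 = 10178/729

Var(X) = 10178/729 ≈ 13.9616


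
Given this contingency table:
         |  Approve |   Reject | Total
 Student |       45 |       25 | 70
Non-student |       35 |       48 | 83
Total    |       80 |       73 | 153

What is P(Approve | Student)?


P(Approve | Student) = 45/(45+25) = 45/70 = 9/14

P(Approve|Student) = 9/14 ≈ 64.29%


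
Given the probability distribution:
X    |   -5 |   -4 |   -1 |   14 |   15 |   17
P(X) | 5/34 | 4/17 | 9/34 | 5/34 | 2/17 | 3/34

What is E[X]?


E[X] = Σ x·P(X=x)
= (-5)×(5/34) + (-4)×(4/17) + (-1)×(9/34) + (14)×(5/34) + (15)×(2/17) + (17)×(3/34)
= 115/34

E[X] = 115/34


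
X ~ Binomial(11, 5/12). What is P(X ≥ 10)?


P(X ≥ 10) = Σ P(X=i) for i=10..11
P(X=10) = 751953125/743008370688
P(X=11) = 48828125/743008370688
Sum = 400390625/371504185344

P(X ≥ 10) = 400390625/371504185344 ≈ 0.11%


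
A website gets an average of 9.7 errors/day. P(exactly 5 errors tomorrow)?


Poisson(λ=9.7): P(X=5) = e^(-λ)×λ^k/k!
= e^(-9.7) × 9.7^5 / 5!
≈ 6.128349505e-05 × 85873.40257 / 120 ≈ 0.043855

P(X=5) ≈ 0.043855 ≈ 4.39%


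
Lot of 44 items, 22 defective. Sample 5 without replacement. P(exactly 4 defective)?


Hypergeometric: C(22,4)×C(22,1)/C(44,5)
= 7315×22/1086008 = 1045/7052

P(X=4) = 1045/7052 ≈ 14.82%


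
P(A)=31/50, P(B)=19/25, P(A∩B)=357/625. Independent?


P(A)×P(B) = 589/1250
P(A∩B) = 357/625
Not equal → NOT independent

No, not independent


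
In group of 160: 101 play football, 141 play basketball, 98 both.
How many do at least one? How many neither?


|A∪B| = 101+141-98 = 144
Neither = 160-144 = 16

At least one: 144; Neither: 16


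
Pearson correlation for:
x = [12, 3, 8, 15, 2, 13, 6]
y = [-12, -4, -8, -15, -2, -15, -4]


n=7, Σx=59, Σy=-60, Σxy=-668, Σx²=651, Σy²=694
r = (7×(-668) - 59×(-60))/√((7×651 - 59²)(7×694 - (-60)²))
= -1136/√(1076×1258) = -1136/√1353608 ≈ -1136/1163.4466 ≈ -0.9764

r ≈ -0.9764


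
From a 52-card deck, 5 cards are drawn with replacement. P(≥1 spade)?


P(not a spade) = 39/52 = 3/4
P(none in 5 draws) = (3/4)^5 = 243/1024
P(≥1 spade) = 1 - 243/1024 = 781/1024

P = 781/1024 ≈ 76.27%


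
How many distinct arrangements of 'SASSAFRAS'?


Letters: 9, freq: {'S': 4, 'A': 3, 'F': 1, 'R': 1}
9!/(4!×3!×1!×1!) = 362880/144 = 2520

2520


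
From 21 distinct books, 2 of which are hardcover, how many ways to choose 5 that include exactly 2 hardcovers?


Choose 2 of the 2 hardcovers and 3 of the other 19 books:
C(2,2)×C(19,3) = 1×969 = 969

969


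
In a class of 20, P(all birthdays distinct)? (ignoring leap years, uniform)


P(all different) = Π(365-i)/365 for i=0..19
= (365/365)×(364/365)×...×(346/365)
= 0.588562

P ≈ 0.5886 ≈ 58.86%


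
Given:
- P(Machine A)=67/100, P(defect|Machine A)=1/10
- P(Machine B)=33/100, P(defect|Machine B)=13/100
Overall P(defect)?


P(B) = Σ P(B|Aᵢ)×P(Aᵢ)
  1/10×67/100 = 67/1000
  13/100×33/100 = 429/10000
Sum = 1099/10000

P(defect) = 1099/10000 ≈ 10.99%


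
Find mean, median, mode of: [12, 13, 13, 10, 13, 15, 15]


Sorted: [10, 12, 13, 13, 13, 15, 15]
Mean = 91/7 = 13
Median = 13
Freq: {12: 1, 13: 3, 10: 1, 15: 2}
Mode: [13]

Mean=13, Median=13, Mode=13


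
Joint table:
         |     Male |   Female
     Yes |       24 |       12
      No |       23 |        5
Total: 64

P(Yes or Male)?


P(Yes∨Male) = P(Yes) + P(Male) - P(Yes∧Male)
= (36 + 47 - 24)/64 = 59/64

P = 59/64 ≈ 92.19%


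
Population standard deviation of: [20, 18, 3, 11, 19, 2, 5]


Mean = 78/7
  (20-78/7)²=3844/49
  (18-78/7)²=2304/49
  (3-78/7)²=3249/49
  (11-78/7)²=1/49
  (19-78/7)²=3025/49
  (2-78/7)²=4096/49
  (5-78/7)²=1849/49
Σ(x-μ)² = 2624/7
σ² = (2624/7)/7 = 2624/49

σ = √(2624/49) ≈ 7.3179


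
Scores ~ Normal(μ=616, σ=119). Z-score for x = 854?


z = (x - μ)/σ = (854 - 616)/119 = 2.0

z = 2.0


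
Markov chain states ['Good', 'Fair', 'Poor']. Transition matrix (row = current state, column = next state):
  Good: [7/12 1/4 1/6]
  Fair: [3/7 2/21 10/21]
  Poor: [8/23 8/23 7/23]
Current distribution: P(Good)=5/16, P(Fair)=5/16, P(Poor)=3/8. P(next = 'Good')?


P(next=Good) = Σᵢ P(now=i)×P(i→Good)
= 5/16×7/12 + 5/16×3/7 + 3/8×8/23
= 35/192 + 15/112 + 3/23 = 13807/30912

P = 13807/30912 ≈ 0.4467


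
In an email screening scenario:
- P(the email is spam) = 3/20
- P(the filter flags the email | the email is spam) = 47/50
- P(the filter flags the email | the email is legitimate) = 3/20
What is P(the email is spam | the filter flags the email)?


Using Bayes' theorem:
P(A|B) = P(B|A)·P(A) / P(B)

P(the filter flags the email) = 47/50 × 3/20 + 3/20 × 17/20
= 141/1000 + 51/400 = 537/2000

P(the email is spam|the filter flags the email) = (141/1000) / (537/2000) = 94/179

P(the email is spam|the filter flags the email) = 94/179 ≈ 52.51%


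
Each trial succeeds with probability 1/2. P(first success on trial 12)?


Geometric: P(X=12) = (1-p)^(k-1)×p = (1/2)^11×1/2 = 1/4096

P(X=12) = 1/4096 ≈ 0.02%


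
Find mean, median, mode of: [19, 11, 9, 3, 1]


Sorted: [1, 3, 9, 11, 19]
Mean = 43/5
Median = 9
Freq: {19: 1, 11: 1, 9: 1, 3: 1, 1: 1}
Mode: No mode

Mean=43/5, Median=9, Mode=No mode


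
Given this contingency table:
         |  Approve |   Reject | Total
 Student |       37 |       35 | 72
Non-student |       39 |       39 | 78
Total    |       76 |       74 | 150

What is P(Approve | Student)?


P(Approve | Student) = 37/(37+35) = 37/72

P(Approve|Student) = 37/72 ≈ 51.39%


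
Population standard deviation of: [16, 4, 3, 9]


Mean = 32/4 = 8
  (16-8)²=64
  (4-8)²=16
  (3-8)²=25
  (9-8)²=1
Σ(x-μ)² = 106
σ² = 106/4 = 53/2

σ = √(53/2) ≈ 5.1478


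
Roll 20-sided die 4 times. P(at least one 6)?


P(no 6)^4 = (19/20)^4 = 130321/160000
P(≥1) = 1 - 130321/160000 = 29679/160000

P = 29679/160000 ≈ 18.55%


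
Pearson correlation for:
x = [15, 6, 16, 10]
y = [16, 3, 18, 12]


n=4, Σx=47, Σy=49, Σxy=666, Σx²=617, Σy²=733
r = (4×666 - 47×49)/√((4×617 - 47²)(4×733 - 49²))
= 361/√(259×531) = 361/√137529 ≈ 361/370.8490 ≈ 0.9734

r ≈ 0.9734


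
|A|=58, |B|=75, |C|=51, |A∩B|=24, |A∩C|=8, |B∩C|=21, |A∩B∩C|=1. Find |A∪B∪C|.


|A∪B∪C| = 58+75+51-24-8-21+1 = 132

|A∪B∪C| = 132


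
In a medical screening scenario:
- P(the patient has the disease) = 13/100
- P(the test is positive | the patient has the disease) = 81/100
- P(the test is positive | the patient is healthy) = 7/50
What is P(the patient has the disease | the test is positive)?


Using Bayes' theorem:
P(A|B) = P(B|A)·P(A) / P(B)

P(the test is positive) = 81/100 × 13/100 + 7/50 × 87/100
= 1053/10000 + 609/5000 = 2271/10000

P(the patient has the disease|the test is positive) = (1053/10000) / (2271/10000) = 351/757

P(the patient has the disease|the test is positive) = 351/757 ≈ 46.37%


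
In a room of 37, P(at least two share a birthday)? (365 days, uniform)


P(all different) = Π(365-i)/365 for i=0..36
= 0.151266
P(match) = 1 - 0.151266 = 0.848734

P ≈ 0.8487 ≈ 84.87%


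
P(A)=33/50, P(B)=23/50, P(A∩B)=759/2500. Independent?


P(A)×P(B) = 759/2500
P(A∩B) = 759/2500
Equal ✓ → Independent

Yes, independent


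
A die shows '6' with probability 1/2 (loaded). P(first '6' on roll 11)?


Geometric: P(X=11) = (1-p)^(k-1)×p = (1/2)^10×1/2 = 1/2048

P(X=11) = 1/2048 ≈ 0.05%


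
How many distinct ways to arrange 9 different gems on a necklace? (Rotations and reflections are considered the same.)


Free circular arrangements: rotations and reflections both identified.
(n-1)!/2 = 8!/2 = 40320/2 = 20160

20160


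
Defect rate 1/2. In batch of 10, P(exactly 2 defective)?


Binomial: P(X=2) = C(10,2)×p^2×(1-p)^8
= 45 × 1/4 × 1/256 = 45/1024

P(X=2) = 45/1024 ≈ 4.39%


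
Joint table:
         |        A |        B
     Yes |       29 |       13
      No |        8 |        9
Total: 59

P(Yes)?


P(Yes) = (29+13)/59 = 42/59

P(Yes) = 42/59 ≈ 71.19%


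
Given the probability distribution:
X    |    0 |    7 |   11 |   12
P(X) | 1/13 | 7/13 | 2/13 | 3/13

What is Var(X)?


E[X] = 107/13
E[X²] = 1017/13
Var(X) = E[X²] - (E[X])² = 1017/13 - 11449/169 = 1772/169

Var(X) = 1772/169 ≈ 10.4852


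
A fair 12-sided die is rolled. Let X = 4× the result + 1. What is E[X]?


E[die] = (1+12)/2 = 13/2
E[X] = 4×13/2 + 1 = 27

E[X] = 27


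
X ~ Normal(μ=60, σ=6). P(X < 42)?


z = (42-60)/6 = -3.0
P(Z < -3.0) = 0.0013

P(X < 42) ≈ 0.0013


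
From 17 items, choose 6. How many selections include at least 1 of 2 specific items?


Complement: C(17,6) - C(15,6) = 12376 - 5005 = 7371

7371


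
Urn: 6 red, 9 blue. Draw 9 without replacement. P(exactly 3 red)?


Hypergeometric: C(6,3)×C(9,6)/C(15,9)
= 20×84/5005 = 48/143

P(X=3) = 48/143 ≈ 33.57%


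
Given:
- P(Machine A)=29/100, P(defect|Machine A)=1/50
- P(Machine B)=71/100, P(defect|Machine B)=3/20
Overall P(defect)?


P(B) = Σ P(B|Aᵢ)×P(Aᵢ)
  1/50×29/100 = 29/5000
  3/20×71/100 = 213/2000
Sum = 1123/10000

P(defect) = 1123/10000 ≈ 11.23%


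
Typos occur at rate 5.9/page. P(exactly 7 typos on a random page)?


Poisson(λ=5.9): P(X=7) = e^(-λ)×λ^k/k!
= e^(-5.9) × 5.9^7 / 7!
≈ 0.002739444819 × 248865.148482 / 5040 ≈ 0.135268

P(X=7) ≈ 0.135268 ≈ 13.53%


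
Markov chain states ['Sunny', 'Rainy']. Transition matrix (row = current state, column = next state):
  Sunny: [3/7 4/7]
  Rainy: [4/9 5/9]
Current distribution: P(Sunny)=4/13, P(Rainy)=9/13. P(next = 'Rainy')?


P(next=Rainy) = Σᵢ P(now=i)×P(i→Rainy)
= 4/13×4/7 + 9/13×5/9
= 16/91 + 5/13 = 51/91

P = 51/91 ≈ 0.5604


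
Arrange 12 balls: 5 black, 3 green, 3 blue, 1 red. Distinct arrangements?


12!/(5!×3!×3!×1!) = 110880

110880


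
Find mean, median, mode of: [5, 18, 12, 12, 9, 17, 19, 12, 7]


Sorted: [5, 7, 9, 12, 12, 12, 17, 18, 19]
Mean = 111/9 = 37/3
Median = 12
Freq: {5: 1, 18: 1, 12: 3, 9: 1, 17: 1, 19: 1, 7: 1}
Mode: [12]

Mean=37/3, Median=12, Mode=12


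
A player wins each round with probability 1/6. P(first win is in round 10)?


Geometric: P(X=10) = (1-p)^(k-1)×p = (5/6)^9×1/6 = 1953125/60466176

P(X=10) = 1953125/60466176 ≈ 3.23%


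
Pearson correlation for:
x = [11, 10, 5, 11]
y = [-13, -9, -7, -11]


n=4, Σx=37, Σy=-40, Σxy=-389, Σx²=367, Σy²=420
r = (4×(-389) - 37×(-40))/√((4×367 - 37²)(4×420 - (-40)²))
= -76/√(99×80) = -76/√7920 ≈ -76/88.9944 ≈ -0.8540

r ≈ -0.8540


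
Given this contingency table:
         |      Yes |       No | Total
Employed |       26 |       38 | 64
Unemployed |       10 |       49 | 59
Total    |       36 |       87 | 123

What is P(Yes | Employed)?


P(Yes | Employed) = 26/(26+38) = 26/64 = 13/32

P(Yes|Employed) = 13/32 ≈ 40.62%


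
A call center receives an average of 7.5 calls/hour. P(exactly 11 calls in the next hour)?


Poisson(λ=7.5): P(X=11) = e^(-λ)×λ^k/k!
= e^(-7.5) × 7.5^11 / 11!
≈ 0.0005530843701 × 4223513603.21 / 39916800 ≈ 0.058521

P(X=11) ≈ 0.058521 ≈ 5.85%


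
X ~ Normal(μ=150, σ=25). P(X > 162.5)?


z = (162.5-150)/25 = 0.5
P(X > 162.5) = 1 - P(Z ≤ 0.5) = 1 - 0.6915 = 0.3085

P(X > 162.5) ≈ 0.3085


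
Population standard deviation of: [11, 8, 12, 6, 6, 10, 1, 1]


Mean = 55/8
  (11-55/8)²=1089/64
  (8-55/8)²=81/64
  (12-55/8)²=1681/64
  (6-55/8)²=49/64
  (6-55/8)²=49/64
  (10-55/8)²=625/64
  (1-55/8)²=2209/64
  (1-55/8)²=2209/64
Σ(x-μ)² = 999/8
σ² = (999/8)/8 = 999/64

σ = √(999/64) ≈ 3.9509


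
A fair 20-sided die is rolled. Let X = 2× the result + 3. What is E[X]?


E[die] = (1+20)/2 = 21/2
E[X] = 2×21/2 + 3 = 24

E[X] = 24


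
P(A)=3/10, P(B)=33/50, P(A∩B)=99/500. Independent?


P(A)×P(B) = 99/500
P(A∩B) = 99/500
Equal ✓ → Independent

Yes, independent


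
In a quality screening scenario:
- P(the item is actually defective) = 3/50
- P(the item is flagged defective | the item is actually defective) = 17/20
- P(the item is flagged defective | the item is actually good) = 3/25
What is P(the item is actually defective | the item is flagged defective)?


Using Bayes' theorem:
P(A|B) = P(B|A)·P(A) / P(B)

P(the item is flagged defective) = 17/20 × 3/50 + 3/25 × 47/50
= 51/1000 + 141/1250 = 819/5000

P(the item is actually defective|the item is flagged defective) = (51/1000) / (819/5000) = 85/273

P(the item is actually defective|the item is flagged defective) = 85/273 ≈ 31.14%


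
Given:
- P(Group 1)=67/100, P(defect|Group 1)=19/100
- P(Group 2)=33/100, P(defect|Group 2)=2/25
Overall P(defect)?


P(B) = Σ P(B|Aᵢ)×P(Aᵢ)
  19/100×67/100 = 1273/10000
  2/25×33/100 = 33/1250
Sum = 1537/10000

P(defect) = 1537/10000 ≈ 15.37%


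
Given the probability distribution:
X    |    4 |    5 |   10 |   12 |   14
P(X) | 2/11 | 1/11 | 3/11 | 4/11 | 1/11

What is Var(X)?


E[X] = 105/11
E[X²] = 1129/11
Var(X) = E[X²] - (E[X])² = 1129/11 - 11025/121 = 1394/121

Var(X) = 1394/121 ≈ 11.5207


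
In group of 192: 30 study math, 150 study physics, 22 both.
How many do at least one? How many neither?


|A∪B| = 30+150-22 = 158
Neither = 192-158 = 34

At least one: 158; Neither: 34


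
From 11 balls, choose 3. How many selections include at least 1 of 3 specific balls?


Complement: C(11,3) - C(8,3) = 165 - 56 = 109

109


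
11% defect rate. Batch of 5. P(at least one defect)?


P(all good) = (89/100)^5 = 5584059449/10000000000
P(≥1 defect) = 4415940551/10000000000

P = 4415940551/10000000000 ≈ 44.16%


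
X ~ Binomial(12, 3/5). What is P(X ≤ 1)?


P(X ≤ 1) = Σ P(X=i) for i=0..1
P(X=0) = 4096/244140625
P(X=1) = 73728/244140625
Sum = 77824/244140625

P(X ≤ 1) = 77824/244140625 ≈ 0.03%


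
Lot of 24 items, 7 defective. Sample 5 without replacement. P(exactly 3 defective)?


Hypergeometric: C(7,3)×C(17,2)/C(24,5)
= 35×136/42504 = 85/759

P(X=3) = 85/759 ≈ 11.20%


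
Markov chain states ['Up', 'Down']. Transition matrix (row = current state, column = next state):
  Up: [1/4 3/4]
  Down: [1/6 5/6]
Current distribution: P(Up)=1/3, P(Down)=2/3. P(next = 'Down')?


P(next=Down) = Σᵢ P(now=i)×P(i→Down)
= 1/3×3/4 + 2/3×5/6
= 1/4 + 5/9 = 29/36

P = 29/36 ≈ 0.8056


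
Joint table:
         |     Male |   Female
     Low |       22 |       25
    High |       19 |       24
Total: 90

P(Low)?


P(Low) = (22+25)/90 = 47/90

P(Low) = 47/90 ≈ 52.22%


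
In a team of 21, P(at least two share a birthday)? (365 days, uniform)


P(all different) = Π(365-i)/365 for i=0..20
= 0.556312
P(match) = 1 - 0.556312 = 0.443688

P ≈ 0.4437 ≈ 44.37%


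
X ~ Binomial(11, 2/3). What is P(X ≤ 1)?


P(X ≤ 1) = Σ P(X=i) for i=0..1
P(X=0) = 1/177147
P(X=1) = 22/177147
Sum = 23/177147

P(X ≤ 1) = 23/177147 ≈ 0.01%


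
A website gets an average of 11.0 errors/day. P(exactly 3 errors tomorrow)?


Poisson(λ=11.0): P(X=3) = e^(-λ)×λ^k/k!
= e^(-11.0) × 11.0^3 / 3!
≈ 1.670170079e-05 × 1331 / 6 ≈ 0.003705

P(X=3) ≈ 0.003705 ≈ 0.37%


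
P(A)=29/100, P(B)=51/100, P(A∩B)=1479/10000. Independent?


P(A)×P(B) = 1479/10000
P(A∩B) = 1479/10000
Equal ✓ → Independent

Yes, independent


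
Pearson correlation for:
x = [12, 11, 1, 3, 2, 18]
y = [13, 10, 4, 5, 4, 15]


n=6, Σx=47, Σy=51, Σxy=563, Σx²=603, Σy²=551
r = (6×563 - 47×51)/√((6×603 - 47²)(6×551 - 51²))
= 981/√(1409×705) = 981/√993345 ≈ 981/996.6669 ≈ 0.9843

r ≈ 0.9843


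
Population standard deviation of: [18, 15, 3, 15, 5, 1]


Mean = 57/6 = 19/2
  (18-19/2)²=289/4
  (15-19/2)²=121/4
  (3-19/2)²=169/4
  (15-19/2)²=121/4
  (5-19/2)²=81/4
  (1-19/2)²=289/4
Σ(x-μ)² = 535/2
σ² = (535/2)/6 = 535/12

σ = √(535/12) ≈ 6.6771


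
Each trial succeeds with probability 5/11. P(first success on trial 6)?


Geometric: P(X=6) = (1-p)^(k-1)×p = (6/11)^5×5/11 = 38880/1771561

P(X=6) = 38880/1771561 ≈ 2.19%


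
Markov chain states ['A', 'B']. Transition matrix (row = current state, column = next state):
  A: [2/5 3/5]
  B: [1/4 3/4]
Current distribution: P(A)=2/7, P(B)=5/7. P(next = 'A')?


P(next=A) = Σᵢ P(now=i)×P(i→A)
= 2/7×2/5 + 5/7×1/4
= 4/35 + 5/28 = 41/140

P = 41/140 ≈ 0.2929


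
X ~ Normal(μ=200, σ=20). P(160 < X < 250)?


z₁=(160-200)/20=-2.0, z₂=(250-200)/20=2.5
P = Φ(2.5) - Φ(-2.0) = 0.993790 - 0.022750 = 0.971040 ≈ 0.9710

P(160 < X < 250) ≈ 0.9710


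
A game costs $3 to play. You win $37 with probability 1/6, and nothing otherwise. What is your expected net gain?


E[gain] = (37-3)×1/6 + (-3)×5/6
= 17/3 - 5/2 = 19/6

Expected net gain = $19/6 ≈ $3.17


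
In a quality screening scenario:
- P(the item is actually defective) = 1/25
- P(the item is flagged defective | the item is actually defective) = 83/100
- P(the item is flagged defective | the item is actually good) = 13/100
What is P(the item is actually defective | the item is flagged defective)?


Using Bayes' theorem:
P(A|B) = P(B|A)·P(A) / P(B)

P(the item is flagged defective) = 83/100 × 1/25 + 13/100 × 24/25
= 83/2500 + 78/625 = 79/500

P(the item is actually defective|the item is flagged defective) = (83/2500) / (79/500) = 83/395

P(the item is actually defective|the item is flagged defective) = 83/395 ≈ 21.01%


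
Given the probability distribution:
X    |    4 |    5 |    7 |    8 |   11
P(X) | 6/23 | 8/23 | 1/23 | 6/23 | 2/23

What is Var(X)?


E[X] = 141/23
E[X²] = 971/23
Var(X) = E[X²] - (E[X])² = 971/23 - 19881/529 = 2452/529

Var(X) = 2452/529 ≈ 4.6352


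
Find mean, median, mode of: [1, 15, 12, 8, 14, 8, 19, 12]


Sorted: [1, 8, 8, 12, 12, 14, 15, 19]
Mean = 89/8
Median = 12
Freq: {1: 1, 15: 1, 12: 2, 8: 2, 14: 1, 19: 1}
Mode: [8, 12]

Mean=89/8, Median=12, Mode=[8, 12]


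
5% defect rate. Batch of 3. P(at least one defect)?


P(all good) = (19/20)^3 = 6859/8000
P(≥1 defect) = 1141/8000

P = 1141/8000 ≈ 14.26%


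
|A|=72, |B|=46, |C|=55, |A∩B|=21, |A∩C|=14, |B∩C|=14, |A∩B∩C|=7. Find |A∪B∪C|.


|A∪B∪C| = 72+46+55-21-14-14+7 = 131

|A∪B∪C| = 131


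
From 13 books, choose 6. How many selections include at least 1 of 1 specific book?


Complement: C(13,6) - C(12,6) = 1716 - 924 = 792

792


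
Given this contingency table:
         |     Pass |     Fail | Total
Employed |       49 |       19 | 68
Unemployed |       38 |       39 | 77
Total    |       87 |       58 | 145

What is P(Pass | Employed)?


P(Pass | Employed) = 49/(49+19) = 49/68

P(Pass|Employed) = 49/68 ≈ 72.06%


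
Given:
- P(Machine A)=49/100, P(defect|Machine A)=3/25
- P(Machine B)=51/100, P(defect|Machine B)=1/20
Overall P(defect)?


P(B) = Σ P(B|Aᵢ)×P(Aᵢ)
  3/25×49/100 = 147/2500
  1/20×51/100 = 51/2000
Sum = 843/10000

P(defect) = 843/10000 ≈ 8.43%


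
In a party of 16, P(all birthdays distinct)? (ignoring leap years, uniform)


P(all different) = Π(365-i)/365 for i=0..15
= (365/365)×(364/365)×...×(350/365)
= 0.716396

P ≈ 0.7164 ≈ 71.64%


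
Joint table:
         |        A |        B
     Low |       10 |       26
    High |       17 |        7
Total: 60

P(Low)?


P(Low) = (10+26)/60 = 36/60 = 3/5

P(Low) = 3/5 ≈ 60.00%


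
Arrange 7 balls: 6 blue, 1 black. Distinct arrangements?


7!/(6!×1!) = 7

7


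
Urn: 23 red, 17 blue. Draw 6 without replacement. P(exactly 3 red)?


Hypergeometric: C(23,3)×C(17,3)/C(40,6)
= 1771×680/3838380 = 8602/27417

P(X=3) = 8602/27417 ≈ 31.37%


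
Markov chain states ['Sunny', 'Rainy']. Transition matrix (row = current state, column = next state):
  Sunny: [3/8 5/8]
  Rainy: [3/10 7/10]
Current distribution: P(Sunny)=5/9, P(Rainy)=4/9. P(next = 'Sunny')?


P(next=Sunny) = Σᵢ P(now=i)×P(i→Sunny)
= 5/9×3/8 + 4/9×3/10
= 5/24 + 2/15 = 41/120

P = 41/120 ≈ 0.3417


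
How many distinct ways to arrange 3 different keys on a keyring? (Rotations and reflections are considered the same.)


Free circular arrangements: rotations and reflections both identified.
(n-1)!/2 = 2!/2 = 2/2 = 1

1


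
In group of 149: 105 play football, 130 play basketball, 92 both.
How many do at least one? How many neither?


|A∪B| = 105+130-92 = 143
Neither = 149-143 = 6

At least one: 143; Neither: 6


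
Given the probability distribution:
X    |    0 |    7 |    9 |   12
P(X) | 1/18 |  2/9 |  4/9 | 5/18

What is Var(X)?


E[X] = 80/9
E[X²] = 782/9
Var(X) = E[X²] - (E[X])² = 782/9 - 6400/81 = 638/81

Var(X) = 638/81 ≈ 7.8765


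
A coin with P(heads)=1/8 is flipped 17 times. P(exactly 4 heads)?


Binomial: P(X=4) = C(17,4)×p^4×(1-p)^13
= 2380 × 1/4096 × 96889010407/549755813888 = 57648961192165/562949953421312

P(X=4) = 57648961192165/562949953421312 ≈ 10.24%


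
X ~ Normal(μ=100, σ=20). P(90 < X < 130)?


z₁=(90-100)/20=-0.5, z₂=(130-100)/20=1.5
P = Φ(1.5) - Φ(-0.5) = 0.933193 - 0.308538 = 0.624655 ≈ 0.6247

P(90 < X < 130) ≈ 0.6247


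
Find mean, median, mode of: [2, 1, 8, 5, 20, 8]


Sorted: [1, 2, 5, 8, 8, 20]
Mean = 44/6 = 22/3
Median = 13/2
Freq: {2: 1, 1: 1, 8: 2, 5: 1, 20: 1}
Mode: [8]

Mean=22/3, Median=13/2, Mode=8


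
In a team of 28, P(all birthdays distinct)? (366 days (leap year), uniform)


P(all different) = Π(366-i)/366 for i=0..27
= (366/366)×(365/366)×...×(339/366)
= 0.346570

P ≈ 0.3466 ≈ 34.66%


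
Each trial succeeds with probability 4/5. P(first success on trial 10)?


Geometric: P(X=10) = (1-p)^(k-1)×p = (1/5)^9×4/5 = 4/9765625

P(X=10) = 4/9765625 ≈ 0.00%


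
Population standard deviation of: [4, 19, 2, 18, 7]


Mean = 50/5 = 10
  (4-10)²=36
  (19-10)²=81
  (2-10)²=64
  (18-10)²=64
  (7-10)²=9
Σ(x-μ)² = 254
σ² = 254/5

σ = √(254/5) ≈ 7.1274


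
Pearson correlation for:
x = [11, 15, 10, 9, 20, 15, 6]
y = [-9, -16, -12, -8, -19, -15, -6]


n=7, Σx=86, Σy=-85, Σxy=-1172, Σx²=1188, Σy²=1167
r = (7×(-1172) - 86×(-85))/√((7×1188 - 86²)(7×1167 - (-85)²))
= -894/√(920×944) = -894/√868480 ≈ -894/931.9227 ≈ -0.9593

r ≈ -0.9593


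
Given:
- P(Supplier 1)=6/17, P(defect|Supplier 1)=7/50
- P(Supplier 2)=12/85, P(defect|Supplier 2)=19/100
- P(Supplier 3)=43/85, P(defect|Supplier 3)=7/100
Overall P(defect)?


P(B) = Σ P(B|Aᵢ)×P(Aᵢ)
  7/50×6/17 = 21/425
  19/100×12/85 = 57/2125
  7/100×43/85 = 301/8500
Sum = 949/8500

P(defect) = 949/8500 ≈ 11.16%


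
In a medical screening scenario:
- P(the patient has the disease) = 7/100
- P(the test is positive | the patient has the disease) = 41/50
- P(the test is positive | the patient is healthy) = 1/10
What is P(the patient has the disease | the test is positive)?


Using Bayes' theorem:
P(A|B) = P(B|A)·P(A) / P(B)

P(the test is positive) = 41/50 × 7/100 + 1/10 × 93/100
= 287/5000 + 93/1000 = 94/625

P(the patient has the disease|the test is positive) = (287/5000) / (94/625) = 287/752

P(the patient has the disease|the test is positive) = 287/752 ≈ 38.16%


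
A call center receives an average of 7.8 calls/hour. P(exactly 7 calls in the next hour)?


Poisson(λ=7.8): P(X=7) = e^(-λ)×λ^k/k!
= e^(-7.8) × 7.8^7 / 7!
≈ 0.000409734979 × 1756556.88549 / 5040 ≈ 0.142802

P(X=7) ≈ 0.142802 ≈ 14.28%


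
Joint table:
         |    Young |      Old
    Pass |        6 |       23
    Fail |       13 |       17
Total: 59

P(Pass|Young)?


P(Pass|Young) = 6/(6+13) = 6/19

P = 6/19 ≈ 31.58%


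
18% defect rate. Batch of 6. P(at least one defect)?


P(all good) = (41/50)^6 = 4750104241/15625000000
P(≥1 defect) = 10874895759/15625000000

P = 10874895759/15625000000 ≈ 69.60%


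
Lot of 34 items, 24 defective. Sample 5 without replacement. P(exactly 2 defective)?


Hypergeometric: C(24,2)×C(10,3)/C(34,5)
= 276×120/278256 = 690/5797

P(X=2) = 690/5797 ≈ 11.90%


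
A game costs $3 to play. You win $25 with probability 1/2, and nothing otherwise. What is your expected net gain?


E[gain] = (25-3)×1/2 + (-3)×1/2
= 11 - 3/2 = 19/2

Expected net gain = $19/2 ≈ $9.50


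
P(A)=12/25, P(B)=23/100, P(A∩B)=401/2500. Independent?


P(A)×P(B) = 69/625
P(A∩B) = 401/2500
Not equal → NOT independent

No, not independent


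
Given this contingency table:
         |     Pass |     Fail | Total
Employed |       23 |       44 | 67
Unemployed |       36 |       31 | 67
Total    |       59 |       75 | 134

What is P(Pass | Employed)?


P(Pass | Employed) = 23/(23+44) = 23/67

P(Pass|Employed) = 23/67 ≈ 34.33%


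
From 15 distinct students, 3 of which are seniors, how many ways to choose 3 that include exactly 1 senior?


Choose 1 of the 3 seniors and 2 of the other 12 students:
C(3,1)×C(12,2) = 3×66 = 198

198


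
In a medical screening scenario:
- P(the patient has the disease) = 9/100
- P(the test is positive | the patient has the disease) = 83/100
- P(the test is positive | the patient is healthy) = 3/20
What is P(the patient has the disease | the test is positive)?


Using Bayes' theorem:
P(A|B) = P(B|A)·P(A) / P(B)

P(the test is positive) = 83/100 × 9/100 + 3/20 × 91/100
= 747/10000 + 273/2000 = 132/625

P(the patient has the disease|the test is positive) = (747/10000) / (132/625) = 249/704

P(the patient has the disease|the test is positive) = 249/704 ≈ 35.37%


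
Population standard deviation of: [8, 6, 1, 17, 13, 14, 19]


Mean = 78/7
  (8-78/7)²=484/49
  (6-78/7)²=1296/49
  (1-78/7)²=5041/49
  (17-78/7)²=1681/49
  (13-78/7)²=169/49
  (14-78/7)²=400/49
  (19-78/7)²=3025/49
Σ(x-μ)² = 1728/7
σ² = (1728/7)/7 = 1728/49

σ = √(1728/49) ≈ 5.9385


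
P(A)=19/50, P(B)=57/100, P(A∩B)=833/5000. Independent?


P(A)×P(B) = 1083/5000
P(A∩B) = 833/5000
Not equal → NOT independent

No, not independent


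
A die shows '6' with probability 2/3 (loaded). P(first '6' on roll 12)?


Geometric: P(X=12) = (1-p)^(k-1)×p = (1/3)^11×2/3 = 2/531441

P(X=12) = 2/531441 ≈ 0.00%


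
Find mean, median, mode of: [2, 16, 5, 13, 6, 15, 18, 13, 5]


Sorted: [2, 5, 5, 6, 13, 13, 15, 16, 18]
Mean = 93/9 = 31/3
Median = 13
Freq: {2: 1, 16: 1, 5: 2, 13: 2, 6: 1, 15: 1, 18: 1}
Mode: [5, 13]

Mean=31/3, Median=13, Mode=[5, 13]


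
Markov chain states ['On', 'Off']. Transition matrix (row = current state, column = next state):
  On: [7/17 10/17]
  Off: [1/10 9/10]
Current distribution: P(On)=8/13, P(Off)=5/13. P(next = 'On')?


P(next=On) = Σᵢ P(now=i)×P(i→On)
= 8/13×7/17 + 5/13×1/10
= 56/221 + 1/26 = 129/442

P = 129/442 ≈ 0.2919


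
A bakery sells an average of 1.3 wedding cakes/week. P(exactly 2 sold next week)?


Poisson(λ=1.3): P(X=2) = e^(-λ)×λ^k/k!
= e^(-1.3) × 1.3^2 / 2!
≈ 0.272531793 × 1.69 / 2 ≈ 0.230289

P(X=2) ≈ 0.230289 ≈ 23.03%


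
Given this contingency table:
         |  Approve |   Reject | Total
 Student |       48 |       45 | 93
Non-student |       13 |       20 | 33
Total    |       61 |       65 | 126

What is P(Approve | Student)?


P(Approve | Student) = 48/(48+45) = 48/93 = 16/31

P(Approve|Student) = 16/31 ≈ 51.61%


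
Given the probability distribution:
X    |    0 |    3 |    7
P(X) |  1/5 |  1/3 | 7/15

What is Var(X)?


E[X] = 64/15
E[X²] = 388/15
Var(X) = E[X²] - (E[X])² = 388/15 - 4096/225 = 1724/225

Var(X) = 1724/225 ≈ 7.6622


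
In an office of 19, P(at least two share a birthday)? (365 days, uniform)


P(all different) = Π(365-i)/365 for i=0..18
= 0.620881
P(match) = 1 - 0.620881 = 0.379119

P ≈ 0.3791 ≈ 37.91%


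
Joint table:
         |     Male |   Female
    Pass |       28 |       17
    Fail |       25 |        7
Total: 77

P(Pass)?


P(Pass) = (28+17)/77 = 45/77

P(Pass) = 45/77 ≈ 58.44%


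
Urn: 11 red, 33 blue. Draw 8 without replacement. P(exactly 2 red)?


Hypergeometric: C(11,2)×C(33,6)/C(44,8)
= 55×1107568/177232627 = 5537840/16112057

P(X=2) = 5537840/16112057 ≈ 34.37%


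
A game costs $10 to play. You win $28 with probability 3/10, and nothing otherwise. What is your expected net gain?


E[gain] = (28-10)×3/10 + (-10)×7/10
= 27/5 - 7 = -8/5

Expected net gain = $-8/5 ≈ $-1.60


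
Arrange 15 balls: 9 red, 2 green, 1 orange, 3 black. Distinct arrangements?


15!/(9!×2!×1!×3!) = 300300

300300


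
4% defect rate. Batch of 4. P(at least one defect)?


P(all good) = (24/25)^4 = 331776/390625
P(≥1 defect) = 58849/390625

P = 58849/390625 ≈ 15.07%


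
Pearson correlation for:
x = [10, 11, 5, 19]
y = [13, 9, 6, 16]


n=4, Σx=45, Σy=44, Σxy=563, Σx²=607, Σy²=542
r = (4×563 - 45×44)/√((4×607 - 45²)(4×542 - 44²))
= 272/√(403×232) = 272/√93496 ≈ 272/305.7712 ≈ 0.8896

r ≈ 0.8896


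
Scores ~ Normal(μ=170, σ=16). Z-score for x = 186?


z = (x - μ)/σ = (186 - 170)/16 = 1.0

z = 1.0


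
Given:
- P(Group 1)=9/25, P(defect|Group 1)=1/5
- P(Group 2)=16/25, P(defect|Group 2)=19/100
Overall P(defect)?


P(B) = Σ P(B|Aᵢ)×P(Aᵢ)
  1/5×9/25 = 9/125
  19/100×16/25 = 76/625
Sum = 121/625

P(defect) = 121/625 ≈ 19.36%
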